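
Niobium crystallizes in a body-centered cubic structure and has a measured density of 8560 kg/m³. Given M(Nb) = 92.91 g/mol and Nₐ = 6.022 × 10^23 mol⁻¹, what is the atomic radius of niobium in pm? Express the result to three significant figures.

143 pm

For a BCC cell (Z = 2), a³ = Z·M/(N_A·ρ) = 2 × 92.91 / (6.022 × 10²³ × 8.560) = 3.605 × 10^-23 cm³, so a = 3.303 × 10^-8 cm = 330.3 pm.
Atoms touch along the body diagonal, so √3·a = 4r, so r = 0.4330 × a = 143 pm.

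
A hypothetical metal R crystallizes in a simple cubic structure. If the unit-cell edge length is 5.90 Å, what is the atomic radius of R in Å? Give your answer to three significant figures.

In a simple cubic lattice, atoms touch along the cell edge, so a = 2r.
r = a/2 = 5.90/2 = 2.95 Å.

2.95 Å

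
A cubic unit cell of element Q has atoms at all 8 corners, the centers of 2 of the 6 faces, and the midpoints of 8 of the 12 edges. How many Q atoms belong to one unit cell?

Corner atoms are shared by 8 cells (1/8 each), face atoms by 2 (1/2 each), edge atoms by 4 (1/4 each).
Net atoms = 8 × 1/8 + 2 × 1/2 + 8 × 1/4 = 1 + 1 + 2 = 4.

4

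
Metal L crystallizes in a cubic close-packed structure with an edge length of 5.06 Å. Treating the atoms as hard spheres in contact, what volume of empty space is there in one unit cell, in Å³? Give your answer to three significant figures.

In an FCC lattice atoms touch along the face diagonal, so √2·a = 4r, so r = 0.3536a = 1.789 Å.
V_cell = a³ = 129.6 Å³; V_atoms = 4 × (4/3)πr³ = 95.93 Å³.
Empty space = 129.6 − 95.93 = 33.6 Å³.

33.6 Å³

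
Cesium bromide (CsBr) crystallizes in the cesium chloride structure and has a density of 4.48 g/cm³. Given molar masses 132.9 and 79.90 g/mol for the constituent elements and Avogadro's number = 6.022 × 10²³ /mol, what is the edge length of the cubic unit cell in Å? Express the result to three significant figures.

4.29 Å

M(CsBr) = 212.8 g/mol; Z = 1 formula unit per cell.
a³ = Z·M/(N_A·ρ) = 1 × 212.8 / (6.022 × 10²³ × 4.48) = 7.888 × 10^-23 cm³, so a = 4.289 × 10^-8 cm = 4.29 Å.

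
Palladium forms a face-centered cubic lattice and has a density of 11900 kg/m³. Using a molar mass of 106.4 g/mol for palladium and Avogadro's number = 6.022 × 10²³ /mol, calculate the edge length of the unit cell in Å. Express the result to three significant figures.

3.90 Å

With Z = 4 atoms per FCC cell, a³ = Z·M/(N_A·ρ) = 4 × 106.4 / (6.022 × 10²³ × 11.90 g/cm³) = 5.939 × 10^-23 cm³.
a = (5.939 × 10^-23)^(1/3) = 3.902 × 10^-8 cm = 3.90 Å.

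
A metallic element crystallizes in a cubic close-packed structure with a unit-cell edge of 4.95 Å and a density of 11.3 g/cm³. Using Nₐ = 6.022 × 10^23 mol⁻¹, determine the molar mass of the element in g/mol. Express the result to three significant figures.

An FCC cell has Z = 4 atoms; a = 4.950 × 10^-8 cm.
M = ρ·N_A·a³/Z = 11.3 × 6.022 × 10²³ × 1.213 × 10^-22 / 4 = 206 g/mol.

206 g/mol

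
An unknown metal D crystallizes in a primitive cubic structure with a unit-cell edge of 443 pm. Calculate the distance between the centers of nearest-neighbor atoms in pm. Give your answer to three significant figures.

In a simple cubic structure, atoms touch along the cell edge, so a = 2r; the nearest-neighbor distance equals 2r = 1.000·a.
d = 1.000 × 443 = 443 pm.

443 pm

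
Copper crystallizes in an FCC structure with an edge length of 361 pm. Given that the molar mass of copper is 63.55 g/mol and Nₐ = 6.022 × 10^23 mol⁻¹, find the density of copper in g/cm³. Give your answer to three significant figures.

8.97 g/cm³

An FCC unit cell contains Z = 4 atoms.
Cell volume: a³ = (361 pm)³ = (3.610 × 10^-8 cm)³ = 4.705 × 10^-23 cm³.
ρ = Z·M/(N_A·a³) = 4 × 63.55 / (6.022 × 10²³ × 4.705 × 10^-23) = 8.972 g/cm³.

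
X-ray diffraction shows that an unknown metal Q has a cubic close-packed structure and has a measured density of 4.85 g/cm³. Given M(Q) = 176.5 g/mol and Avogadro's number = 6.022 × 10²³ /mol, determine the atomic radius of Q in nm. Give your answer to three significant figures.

0.220 nm

For an FCC cell (Z = 4), a³ = Z·M/(N_A·ρ) = 4 × 176.5 / (6.022 × 10²³ × 4.850) = 2.417 × 10^-22 cm³, so a = 6.229 × 10^-8 cm = 0.6229 nm.
Atoms touch along the face diagonal, so √2·a = 4r, so r = 0.3536 × a = 0.220 nm.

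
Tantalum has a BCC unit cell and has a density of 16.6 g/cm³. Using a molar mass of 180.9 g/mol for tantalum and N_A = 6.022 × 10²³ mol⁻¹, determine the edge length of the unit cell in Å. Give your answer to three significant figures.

3.31 Å

With Z = 2 atoms per BCC cell, a³ = Z·M/(N_A·ρ) = 2 × 180.9 / (6.022 × 10²³ × 16.60 g/cm³) = 3.619 × 10^-23 cm³.
a = (3.619 × 10^-23)^(1/3) = 3.308 × 10^-8 cm = 3.31 Å.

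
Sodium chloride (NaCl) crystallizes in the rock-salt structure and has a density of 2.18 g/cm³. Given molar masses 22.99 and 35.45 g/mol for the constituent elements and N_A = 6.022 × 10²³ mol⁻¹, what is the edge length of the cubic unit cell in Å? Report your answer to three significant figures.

M(NaCl) = 58.44 g/mol; Z = 4 formula units per cell.
a³ = Z·M/(N_A·ρ) = 4 × 58.44 / (6.022 × 10²³ × 2.18) = 1.781 × 10^-22 cm³, so a = 5.626 × 10^-8 cm = 5.63 Å.

5.63 Å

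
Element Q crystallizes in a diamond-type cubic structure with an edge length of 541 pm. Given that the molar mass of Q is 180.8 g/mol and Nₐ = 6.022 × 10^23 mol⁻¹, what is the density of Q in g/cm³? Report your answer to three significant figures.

15.2 g/cm³

A diamond cubic unit cell contains Z = 8 atoms.
Cell volume: a³ = (541 pm)³ = (5.410 × 10^-8 cm)³ = 1.583 × 10^-22 cm³.
ρ = Z·M/(N_A·a³) = 8 × 180.8 / (6.022 × 10²³ × 1.583 × 10^-22) = 15.17 g/cm³.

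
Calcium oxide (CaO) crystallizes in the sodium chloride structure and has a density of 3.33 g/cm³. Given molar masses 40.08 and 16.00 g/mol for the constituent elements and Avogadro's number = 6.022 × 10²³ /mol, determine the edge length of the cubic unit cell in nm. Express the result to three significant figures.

M(CaO) = 56.08 g/mol; Z = 4 formula units per cell.
a³ = Z·M/(N_A·ρ) = 4 × 56.08 / (6.022 × 10²³ × 3.33) = 1.119 × 10^-22 cm³, so a = 4.818 × 10^-8 cm = 0.482 nm.

0.482 nm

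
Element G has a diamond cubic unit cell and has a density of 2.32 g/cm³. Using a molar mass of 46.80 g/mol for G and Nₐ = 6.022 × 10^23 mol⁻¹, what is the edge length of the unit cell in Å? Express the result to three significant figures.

With Z = 8 atoms per diamond cubic cell, a³ = Z·M/(N_A·ρ) = 8 × 46.80 / (6.022 × 10²³ × 2.320 g/cm³) = 2.680 × 10^-22 cm³.
a = (2.680 × 10^-22)^(1/3) = 6.447 × 10^-8 cm = 6.45 Å.

6.45 Å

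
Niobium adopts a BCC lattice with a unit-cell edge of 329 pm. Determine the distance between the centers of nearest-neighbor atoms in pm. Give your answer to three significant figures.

285 pm

In a BCC structure, atoms touch along the body diagonal, so √3·a = 4r; the nearest-neighbor distance equals 2r = 0.8660·a.
d = 0.8660 × 329 = 285 pm.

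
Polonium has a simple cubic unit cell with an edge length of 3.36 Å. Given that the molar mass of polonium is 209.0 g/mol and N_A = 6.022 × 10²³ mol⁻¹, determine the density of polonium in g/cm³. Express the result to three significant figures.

A simple cubic unit cell contains Z = 1 atom.
Cell volume: a³ = (3.36 Å)³ = (3.360 × 10^-8 cm)³ = 3.793 × 10^-23 cm³.
ρ = Z·M/(N_A·a³) = 1 × 209.0 / (6.022 × 10²³ × 3.793 × 10^-23) = 9.149 g/cm³.

9.15 g/cm³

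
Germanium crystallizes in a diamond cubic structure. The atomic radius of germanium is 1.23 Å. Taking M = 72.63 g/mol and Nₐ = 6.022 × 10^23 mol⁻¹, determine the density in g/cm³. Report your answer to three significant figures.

5.26 g/cm³

In a diamond cubic lattice, nearest neighbors lie along the body diagonal with √3·a = 8r, giving a = 5.681 Å = 5.681 × 10^-8 cm.
With Z = 8, ρ = Z·M/(N_A·a³) = 8 × 72.63 / (6.022 × 10²³ × 1.834 × 10^-22) = 5.262 g/cm³.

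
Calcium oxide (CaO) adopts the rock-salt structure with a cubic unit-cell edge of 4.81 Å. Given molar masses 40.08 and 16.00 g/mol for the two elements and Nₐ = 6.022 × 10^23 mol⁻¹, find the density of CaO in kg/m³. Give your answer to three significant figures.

The rock-salt structure contains Z = 4 formula units per cell; M(CaO) = 40.08 + 16.00 = 56.08 g/mol.
a³ = (4.810 × 10^-8 cm)³ = 1.113 × 10^-22 cm³.
ρ = 4 × 56.08 / (6.022 × 10²³ × 1.113 × 10^-22) = 3.347 g/cm³ = 3350 kg/m³.

3350 kg/m³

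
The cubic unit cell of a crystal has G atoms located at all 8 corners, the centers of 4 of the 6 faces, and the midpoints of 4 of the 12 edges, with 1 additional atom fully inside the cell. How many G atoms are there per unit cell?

Corner atoms are shared by 8 cells (1/8 each), face atoms by 2 (1/2 each), edge atoms by 4 (1/4 each), interior atoms are unshared.
Net atoms = 8 × 1/8 + 4 × 1/2 + 4 × 1/4 + 1 = 1 + 2 + 1 + 1 = 5.

5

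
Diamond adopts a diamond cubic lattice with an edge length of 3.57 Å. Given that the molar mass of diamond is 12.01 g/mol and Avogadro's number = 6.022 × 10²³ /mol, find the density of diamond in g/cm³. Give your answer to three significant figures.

A diamond cubic unit cell contains Z = 8 atoms.
Cell volume: a³ = (3.57 Å)³ = (3.570 × 10^-8 cm)³ = 4.550 × 10^-23 cm³.
ρ = Z·M/(N_A·a³) = 8 × 12.01 / (6.022 × 10²³ × 4.550 × 10^-23) = 3.507 g/cm³.

3.51 g/cm³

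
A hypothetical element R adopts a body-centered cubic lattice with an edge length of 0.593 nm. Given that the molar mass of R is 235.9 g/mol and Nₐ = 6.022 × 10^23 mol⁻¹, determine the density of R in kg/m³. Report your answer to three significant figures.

A BCC unit cell contains Z = 2 atoms.
Cell volume: a³ = (0.593 nm)³ = (5.930 × 10^-8 cm)³ = 2.085 × 10^-22 cm³.
ρ = Z·M/(N_A·a³) = 2 × 235.9 / (6.022 × 10²³ × 2.085 × 10^-22) = 3.757 g/cm³ = 3760 kg/m³.

3760 kg/m³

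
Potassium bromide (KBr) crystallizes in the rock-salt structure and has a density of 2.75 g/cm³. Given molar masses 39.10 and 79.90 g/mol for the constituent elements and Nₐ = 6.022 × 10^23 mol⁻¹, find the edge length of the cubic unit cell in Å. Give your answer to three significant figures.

M(KBr) = 119.0 g/mol; Z = 4 formula units per cell.
a³ = Z·M/(N_A·ρ) = 4 × 119.0 / (6.022 × 10²³ × 2.75) = 2.874 × 10^-22 cm³, so a = 6.600 × 10^-8 cm = 6.60 Å.

6.60 Å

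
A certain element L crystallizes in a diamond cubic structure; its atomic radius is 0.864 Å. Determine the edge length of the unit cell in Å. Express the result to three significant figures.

3.99 Å

In a diamond cubic lattice, nearest neighbors lie along the body diagonal with √3·a = 8r.
a = 8r/√3 = 8 × 0.864 / 1.7321 = 3.99 Å.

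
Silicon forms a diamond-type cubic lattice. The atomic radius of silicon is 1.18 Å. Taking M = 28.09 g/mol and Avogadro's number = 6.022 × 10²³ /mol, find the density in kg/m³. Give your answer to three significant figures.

2300 kg/m³

In a diamond cubic lattice, nearest neighbors lie along the body diagonal with √3·a = 8r, giving a = 5.450 Å = 5.450 × 10^-8 cm.
With Z = 8, ρ = Z·M/(N_A·a³) = 8 × 28.09 / (6.022 × 10²³ × 1.619 × 10^-22) = 2.305 g/cm³ = 2300 kg/m³.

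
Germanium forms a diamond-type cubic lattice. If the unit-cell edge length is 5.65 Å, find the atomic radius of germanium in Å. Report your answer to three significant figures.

In a diamond cubic lattice, nearest neighbors lie along the body diagonal with √3·a = 8r.
r = √3·a/8 = 1.7321 × 5.65 / 8 = 1.22 Å.

1.22 Å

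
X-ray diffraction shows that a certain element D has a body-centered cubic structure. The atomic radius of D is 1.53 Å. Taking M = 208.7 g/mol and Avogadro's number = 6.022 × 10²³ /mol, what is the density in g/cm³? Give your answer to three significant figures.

15.7 g/cm³

In a BCC lattice, atoms touch along the body diagonal, so √3·a = 4r, giving a = 3.533 Å = 3.533 × 10^-8 cm.
With Z = 2, ρ = Z·M/(N_A·a³) = 2 × 208.7 / (6.022 × 10²³ × 4.411 × 10^-23) = 15.71 g/cm³.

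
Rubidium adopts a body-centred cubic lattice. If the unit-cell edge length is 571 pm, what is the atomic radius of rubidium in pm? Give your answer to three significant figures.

247 pm

In a BCC lattice, atoms touch along the body diagonal, so √3·a = 4r.
r = √3·a/4 = 1.7321 × 571 / 4 = 247 pm.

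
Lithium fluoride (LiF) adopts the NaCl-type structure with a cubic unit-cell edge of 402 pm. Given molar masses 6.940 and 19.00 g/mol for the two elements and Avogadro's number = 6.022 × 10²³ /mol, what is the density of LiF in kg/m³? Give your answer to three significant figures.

2650 kg/m³

The NaCl-type structure contains Z = 4 formula units per cell; M(LiF) = 6.940 + 19.00 = 25.94 g/mol.
a³ = (4.020 × 10^-8 cm)³ = 6.496 × 10^-23 cm³.
ρ = 4 × 25.94 / (6.022 × 10²³ × 6.496 × 10^-23) = 2.652 g/cm³ = 2650 kg/m³.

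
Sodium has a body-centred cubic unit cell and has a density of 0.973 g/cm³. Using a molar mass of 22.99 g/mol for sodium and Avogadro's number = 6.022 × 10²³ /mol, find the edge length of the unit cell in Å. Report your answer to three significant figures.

4.28 Å

With Z = 2 atoms per BCC cell, a³ = Z·M/(N_A·ρ) = 2 × 22.99 / (6.022 × 10²³ × 0.9730 g/cm³) = 7.847 × 10^-23 cm³.
a = (7.847 × 10^-23)^(1/3) = 4.281 × 10^-8 cm = 4.28 Å.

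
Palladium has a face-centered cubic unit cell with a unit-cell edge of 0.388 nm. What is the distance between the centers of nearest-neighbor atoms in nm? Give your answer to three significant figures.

In an FCC structure, atoms touch along the face diagonal, so √2·a = 4r; the nearest-neighbor distance equals 2r = 0.7071·a.
d = 0.7071 × 0.388 = 0.274 nm.

0.274 nm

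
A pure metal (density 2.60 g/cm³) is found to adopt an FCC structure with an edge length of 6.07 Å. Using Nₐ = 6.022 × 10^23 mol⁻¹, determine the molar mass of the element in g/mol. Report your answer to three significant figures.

An FCC cell has Z = 4 atoms; a = 6.070 × 10^-8 cm.
M = ρ·N_A·a³/Z = 2.60 × 6.022 × 10²³ × 2.236 × 10^-22 / 4 = 87.5 g/mol.

87.5 g/mol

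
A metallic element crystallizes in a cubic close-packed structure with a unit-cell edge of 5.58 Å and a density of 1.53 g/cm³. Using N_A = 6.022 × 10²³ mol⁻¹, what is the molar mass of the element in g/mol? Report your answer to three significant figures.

An FCC cell has Z = 4 atoms; a = 5.580 × 10^-8 cm.
M = ρ·N_A·a³/Z = 1.53 × 6.022 × 10²³ × 1.737 × 10^-22 / 4 = 40.0 g/mol.

40.0 g/mol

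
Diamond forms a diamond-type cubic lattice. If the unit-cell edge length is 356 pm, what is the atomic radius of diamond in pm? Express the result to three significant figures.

77.1 pm

In a diamond cubic lattice, nearest neighbors lie along the body diagonal with √3·a = 8r.
r = √3·a/8 = 1.7321 × 356 / 8 = 77.1 pm.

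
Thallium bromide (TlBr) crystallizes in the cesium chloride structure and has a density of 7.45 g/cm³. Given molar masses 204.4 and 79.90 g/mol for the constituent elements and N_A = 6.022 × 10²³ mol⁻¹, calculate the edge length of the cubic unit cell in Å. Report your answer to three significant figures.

M(TlBr) = 284.3 g/mol; Z = 1 formula unit per cell.
a³ = Z·M/(N_A·ρ) = 1 × 284.3 / (6.022 × 10²³ × 7.45) = 6.337 × 10^-23 cm³, so a = 3.987 × 10^-8 cm = 3.99 Å.

3.99 Å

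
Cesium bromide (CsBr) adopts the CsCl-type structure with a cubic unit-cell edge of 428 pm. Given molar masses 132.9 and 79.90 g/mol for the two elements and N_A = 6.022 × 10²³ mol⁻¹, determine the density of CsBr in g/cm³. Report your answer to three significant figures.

4.51 g/cm³

The CsCl-type structure contains Z = 1 formula unit per cell; M(CsBr) = 132.9 + 79.90 = 212.8 g/mol.
a³ = (4.280 × 10^-8 cm)³ = 7.840 × 10^-23 cm³.
ρ = 1 × 212.8 / (6.022 × 10²³ × 7.840 × 10^-23) = 4.507 g/cm³.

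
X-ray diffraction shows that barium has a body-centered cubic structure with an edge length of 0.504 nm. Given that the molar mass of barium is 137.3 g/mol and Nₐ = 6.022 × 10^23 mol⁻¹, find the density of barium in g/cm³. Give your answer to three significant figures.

A BCC unit cell contains Z = 2 atoms.
Cell volume: a³ = (0.504 nm)³ = (5.040 × 10^-8 cm)³ = 1.280 × 10^-22 cm³.
ρ = Z·M/(N_A·a³) = 2 × 137.3 / (6.022 × 10²³ × 1.280 × 10^-22) = 3.562 g/cm³.

3.56 g/cm³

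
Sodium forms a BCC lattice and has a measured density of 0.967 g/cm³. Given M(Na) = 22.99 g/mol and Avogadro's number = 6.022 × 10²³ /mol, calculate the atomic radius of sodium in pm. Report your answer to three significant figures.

For a BCC cell (Z = 2), a³ = Z·M/(N_A·ρ) = 2 × 22.99 / (6.022 × 10²³ × 0.9670) = 7.896 × 10^-23 cm³, so a = 4.290 × 10^-8 cm = 429.0 pm.
Atoms touch along the body diagonal, so √3·a = 4r, so r = 0.4330 × a = 186 pm.

186 pm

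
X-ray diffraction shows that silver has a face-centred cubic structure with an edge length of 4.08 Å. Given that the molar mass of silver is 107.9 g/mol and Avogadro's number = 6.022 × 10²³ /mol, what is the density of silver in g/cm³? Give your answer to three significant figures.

An FCC unit cell contains Z = 4 atoms.
Cell volume: a³ = (4.08 Å)³ = (4.080 × 10^-8 cm)³ = 6.792 × 10^-23 cm³.
ρ = Z·M/(N_A·a³) = 4 × 107.9 / (6.022 × 10²³ × 6.792 × 10^-23) = 10.55 g/cm³.

10.6 g/cm³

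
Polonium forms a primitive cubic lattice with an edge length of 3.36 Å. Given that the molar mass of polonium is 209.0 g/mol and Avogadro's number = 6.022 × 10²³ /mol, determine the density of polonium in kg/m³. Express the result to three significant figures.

9150 kg/m³

A simple cubic unit cell contains Z = 1 atom.
Cell volume: a³ = (3.36 Å)³ = (3.360 × 10^-8 cm)³ = 3.793 × 10^-23 cm³.
ρ = Z·M/(N_A·a³) = 1 × 209.0 / (6.022 × 10²³ × 3.793 × 10^-23) = 9.149 g/cm³ = 9150 kg/m³.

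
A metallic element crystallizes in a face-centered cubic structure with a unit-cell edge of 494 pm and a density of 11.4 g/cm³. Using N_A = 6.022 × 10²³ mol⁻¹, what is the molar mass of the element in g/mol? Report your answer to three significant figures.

An FCC cell has Z = 4 atoms; a = 4.940 × 10^-8 cm.
M = ρ·N_A·a³/Z = 11.4 × 6.022 × 10²³ × 1.206 × 10^-22 / 4 = 207 g/mol.

207 g/mol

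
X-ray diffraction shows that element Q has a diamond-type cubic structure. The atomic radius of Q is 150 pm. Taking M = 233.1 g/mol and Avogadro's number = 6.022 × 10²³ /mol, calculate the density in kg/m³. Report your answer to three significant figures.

9310 kg/m³

In a diamond cubic lattice, nearest neighbors lie along the body diagonal with √3·a = 8r, giving a = 692.8 pm = 6.928 × 10^-8 cm.
With Z = 8, ρ = Z·M/(N_A·a³) = 8 × 233.1 / (6.022 × 10²³ × 3.326 × 10^-22) = 9.312 g/cm³ = 9310 kg/m³.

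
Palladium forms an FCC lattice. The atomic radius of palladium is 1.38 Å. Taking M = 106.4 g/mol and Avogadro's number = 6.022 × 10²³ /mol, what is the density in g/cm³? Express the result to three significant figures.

In an FCC lattice, atoms touch along the face diagonal, so √2·a = 4r, giving a = 3.903 Å = 3.903 × 10^-8 cm.
With Z = 4, ρ = Z·M/(N_A·a³) = 4 × 106.4 / (6.022 × 10²³ × 5.947 × 10^-23) = 11.88 g/cm³.

11.9 g/cm³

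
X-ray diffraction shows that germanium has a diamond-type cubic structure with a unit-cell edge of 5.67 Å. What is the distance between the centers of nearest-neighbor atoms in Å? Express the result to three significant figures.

2.46 Å

In a diamond cubic structure, nearest neighbors lie along the body diagonal with √3·a = 8r; the nearest-neighbor distance equals 2r = 0.4330·a.
d = 0.4330 × 5.67 = 2.46 Å.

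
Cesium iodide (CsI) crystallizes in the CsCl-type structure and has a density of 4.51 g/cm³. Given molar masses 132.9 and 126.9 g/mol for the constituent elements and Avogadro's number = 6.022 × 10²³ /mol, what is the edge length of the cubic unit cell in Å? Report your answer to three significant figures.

4.57 Å

M(CsI) = 259.8 g/mol; Z = 1 formula unit per cell.
a³ = Z·M/(N_A·ρ) = 1 × 259.8 / (6.022 × 10²³ × 4.51) = 9.566 × 10^-23 cm³, so a = 4.573 × 10^-8 cm = 4.57 Å.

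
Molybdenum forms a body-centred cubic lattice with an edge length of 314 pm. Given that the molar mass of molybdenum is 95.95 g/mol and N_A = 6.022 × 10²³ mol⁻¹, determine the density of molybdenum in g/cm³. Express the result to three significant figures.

10.3 g/cm³

A BCC unit cell contains Z = 2 atoms.
Cell volume: a³ = (314 pm)³ = (3.140 × 10^-8 cm)³ = 3.096 × 10^-23 cm³.
ρ = Z·M/(N_A·a³) = 2 × 95.95 / (6.022 × 10²³ × 3.096 × 10^-23) = 10.29 g/cm³.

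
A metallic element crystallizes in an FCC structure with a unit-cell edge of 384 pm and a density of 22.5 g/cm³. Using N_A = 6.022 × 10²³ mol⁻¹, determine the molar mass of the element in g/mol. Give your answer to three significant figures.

An FCC cell has Z = 4 atoms; a = 3.840 × 10^-8 cm.
M = ρ·N_A·a³/Z = 22.5 × 6.022 × 10²³ × 5.662 × 10^-23 / 4 = 192 g/mol.

192 g/mol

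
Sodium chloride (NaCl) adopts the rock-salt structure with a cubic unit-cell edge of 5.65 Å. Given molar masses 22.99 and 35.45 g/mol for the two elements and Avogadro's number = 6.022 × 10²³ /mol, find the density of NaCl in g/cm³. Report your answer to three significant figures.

The rock-salt structure contains Z = 4 formula units per cell; M(NaCl) = 22.99 + 35.45 = 58.44 g/mol.
a³ = (5.650 × 10^-8 cm)³ = 1.804 × 10^-22 cm³.
ρ = 4 × 58.44 / (6.022 × 10²³ × 1.804 × 10^-22) = 2.152 g/cm³.

2.15 g/cm³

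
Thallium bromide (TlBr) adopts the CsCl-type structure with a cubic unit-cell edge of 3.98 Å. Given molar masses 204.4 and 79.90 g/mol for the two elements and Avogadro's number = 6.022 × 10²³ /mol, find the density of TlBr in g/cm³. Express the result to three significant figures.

7.49 g/cm³

The CsCl-type structure contains Z = 1 formula unit per cell; M(TlBr) = 204.4 + 79.90 = 284.3 g/mol.
a³ = (3.980 × 10^-8 cm)³ = 6.304 × 10^-23 cm³.
ρ = 1 × 284.3 / (6.022 × 10²³ × 6.304 × 10^-23) = 7.488 g/cm³.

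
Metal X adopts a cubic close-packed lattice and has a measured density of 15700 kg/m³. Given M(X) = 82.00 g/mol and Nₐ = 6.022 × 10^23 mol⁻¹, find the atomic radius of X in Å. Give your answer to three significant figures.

For an FCC cell (Z = 4), a³ = Z·M/(N_A·ρ) = 4 × 82.00 / (6.022 × 10²³ × 15.70) = 3.469 × 10^-23 cm³, so a = 3.261 × 10^-8 cm = 3.261 Å.
Atoms touch along the face diagonal, so √2·a = 4r, so r = 0.3536 × a = 1.15 Å.

1.15 Å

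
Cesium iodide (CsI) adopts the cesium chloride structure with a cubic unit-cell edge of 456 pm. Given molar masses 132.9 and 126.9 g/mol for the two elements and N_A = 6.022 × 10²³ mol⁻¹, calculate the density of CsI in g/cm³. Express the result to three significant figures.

The cesium chloride structure contains Z = 1 formula unit per cell; M(CsI) = 132.9 + 126.9 = 259.8 g/mol.
a³ = (4.560 × 10^-8 cm)³ = 9.482 × 10^-23 cm³.
ρ = 1 × 259.8 / (6.022 × 10²³ × 9.482 × 10^-23) = 4.550 g/cm³.

4.55 g/cm³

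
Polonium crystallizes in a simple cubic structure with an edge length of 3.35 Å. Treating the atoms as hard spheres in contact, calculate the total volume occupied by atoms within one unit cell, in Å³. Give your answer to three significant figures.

In a simple cubic lattice atoms touch along the cell edge, so a = 2r, so r = 0.5000a = 1.675 Å.
V_atoms = Z × (4/3)πr³ = 1 × (4/3)π × (1.675)³ = 19.7 Å³.

19.7 Å³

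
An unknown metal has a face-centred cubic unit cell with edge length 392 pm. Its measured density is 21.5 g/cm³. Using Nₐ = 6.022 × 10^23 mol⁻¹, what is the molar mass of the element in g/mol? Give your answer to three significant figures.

195 g/mol

An FCC cell has Z = 4 atoms; a = 3.920 × 10^-8 cm.
M = ρ·N_A·a³/Z = 21.5 × 6.022 × 10²³ × 6.024 × 10^-23 / 4 = 195 g/mol.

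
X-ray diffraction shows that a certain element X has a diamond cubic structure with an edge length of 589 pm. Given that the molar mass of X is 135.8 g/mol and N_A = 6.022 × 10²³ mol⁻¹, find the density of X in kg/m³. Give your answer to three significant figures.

A diamond cubic unit cell contains Z = 8 atoms.
Cell volume: a³ = (589 pm)³ = (5.890 × 10^-8 cm)³ = 2.043 × 10^-22 cm³.
ρ = Z·M/(N_A·a³) = 8 × 135.8 / (6.022 × 10²³ × 2.043 × 10^-22) = 8.829 g/cm³ = 8830 kg/m³.

8830 kg/m³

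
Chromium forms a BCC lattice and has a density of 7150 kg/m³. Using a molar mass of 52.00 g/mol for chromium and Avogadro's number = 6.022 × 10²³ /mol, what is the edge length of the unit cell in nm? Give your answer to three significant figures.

0.289 nm

With Z = 2 atoms per BCC cell, a³ = Z·M/(N_A·ρ) = 2 × 52.00 / (6.022 × 10²³ × 7.150 g/cm³) = 2.415 × 10^-23 cm³.
a = (2.415 × 10^-23)^(1/3) = 2.891 × 10^-8 cm = 0.289 nm.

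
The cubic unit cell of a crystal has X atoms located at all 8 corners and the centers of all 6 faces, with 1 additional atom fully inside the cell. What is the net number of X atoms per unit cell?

Corner atoms are shared by 8 cells (1/8 each), face atoms by 2 (1/2 each), interior atoms are unshared.
Net atoms = 8 × 1/8 + 6 × 1/2 + 1 = 1 + 3 + 1 = 5.

5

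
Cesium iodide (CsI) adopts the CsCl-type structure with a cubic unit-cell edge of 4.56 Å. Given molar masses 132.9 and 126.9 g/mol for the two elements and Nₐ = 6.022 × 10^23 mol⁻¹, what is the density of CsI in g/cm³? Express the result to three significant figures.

4.55 g/cm³

The CsCl-type structure contains Z = 1 formula unit per cell; M(CsI) = 132.9 + 126.9 = 259.8 g/mol.
a³ = (4.560 × 10^-8 cm)³ = 9.482 × 10^-23 cm³.
ρ = 1 × 259.8 / (6.022 × 10²³ × 9.482 × 10^-23) = 4.550 g/cm³.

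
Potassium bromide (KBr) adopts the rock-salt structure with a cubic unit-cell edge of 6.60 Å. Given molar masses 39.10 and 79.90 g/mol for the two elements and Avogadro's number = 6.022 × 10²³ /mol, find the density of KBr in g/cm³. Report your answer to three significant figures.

The rock-salt structure contains Z = 4 formula units per cell; M(KBr) = 39.10 + 79.90 = 119.0 g/mol.
a³ = (6.600 × 10^-8 cm)³ = 2.875 × 10^-22 cm³.
ρ = 4 × 119.0 / (6.022 × 10²³ × 2.875 × 10^-22) = 2.749 g/cm³.

2.75 g/cm³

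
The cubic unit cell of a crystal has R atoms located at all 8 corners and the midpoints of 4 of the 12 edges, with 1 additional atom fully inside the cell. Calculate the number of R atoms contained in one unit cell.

3

Corner atoms are shared by 8 cells (1/8 each), edge atoms by 4 (1/4 each), interior atoms are unshared.
Net atoms = 8 × 1/8 + 4 × 1/4 + 1 = 1 + 1 + 1 = 3.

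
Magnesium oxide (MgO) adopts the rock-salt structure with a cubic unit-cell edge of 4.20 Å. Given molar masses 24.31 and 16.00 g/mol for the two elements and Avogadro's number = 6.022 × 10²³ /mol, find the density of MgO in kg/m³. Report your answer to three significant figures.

3610 kg/m³

The rock-salt structure contains Z = 4 formula units per cell; M(MgO) = 24.31 + 16.00 = 40.31 g/mol.
a³ = (4.200 × 10^-8 cm)³ = 7.409 × 10^-23 cm³.
ρ = 4 × 40.31 / (6.022 × 10²³ × 7.409 × 10^-23) = 3.614 g/cm³ = 3610 kg/m³.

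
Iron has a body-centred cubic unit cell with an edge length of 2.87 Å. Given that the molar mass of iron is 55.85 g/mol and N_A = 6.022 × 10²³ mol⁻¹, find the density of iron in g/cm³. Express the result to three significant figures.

A BCC unit cell contains Z = 2 atoms.
Cell volume: a³ = (2.87 Å)³ = (2.870 × 10^-8 cm)³ = 2.364 × 10^-23 cm³.
ρ = Z·M/(N_A·a³) = 2 × 55.85 / (6.022 × 10²³ × 2.364 × 10^-23) = 7.846 g/cm³.

7.85 g/cm³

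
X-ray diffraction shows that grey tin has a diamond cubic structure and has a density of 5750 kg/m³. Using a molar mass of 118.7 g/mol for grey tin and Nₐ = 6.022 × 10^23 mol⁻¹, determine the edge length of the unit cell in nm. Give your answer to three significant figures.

0.650 nm

With Z = 8 atoms per diamond cubic cell, a³ = Z·M/(N_A·ρ) = 8 × 118.7 / (6.022 × 10²³ × 5.750 g/cm³) = 2.742 × 10^-22 cm³.
a = (2.742 × 10^-22)^(1/3) = 6.497 × 10^-8 cm = 0.650 nm.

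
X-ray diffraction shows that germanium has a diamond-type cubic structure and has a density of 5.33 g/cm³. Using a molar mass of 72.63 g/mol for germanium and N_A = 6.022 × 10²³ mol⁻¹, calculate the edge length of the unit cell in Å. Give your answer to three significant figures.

With Z = 8 atoms per diamond cubic cell, a³ = Z·M/(N_A·ρ) = 8 × 72.63 / (6.022 × 10²³ × 5.330 g/cm³) = 1.810 × 10^-22 cm³.
a = (1.810 × 10^-22)^(1/3) = 5.657 × 10^-8 cm = 5.66 Å.

5.66 Å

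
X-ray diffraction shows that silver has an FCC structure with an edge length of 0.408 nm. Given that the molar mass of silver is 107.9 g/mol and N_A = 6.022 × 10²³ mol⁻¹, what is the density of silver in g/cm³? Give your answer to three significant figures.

10.6 g/cm³

An FCC unit cell contains Z = 4 atoms.
Cell volume: a³ = (0.408 nm)³ = (4.080 × 10^-8 cm)³ = 6.792 × 10^-23 cm³.
ρ = Z·M/(N_A·a³) = 4 × 107.9 / (6.022 × 10²³ × 6.792 × 10^-23) = 10.55 g/cm³.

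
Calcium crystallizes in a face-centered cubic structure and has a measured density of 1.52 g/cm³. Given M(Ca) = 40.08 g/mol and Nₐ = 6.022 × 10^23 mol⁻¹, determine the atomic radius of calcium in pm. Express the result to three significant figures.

For an FCC cell (Z = 4), a³ = Z·M/(N_A·ρ) = 4 × 40.08 / (6.022 × 10²³ × 1.520) = 1.751 × 10^-22 cm³, so a = 5.595 × 10^-8 cm = 559.5 pm.
Atoms touch along the face diagonal, so √2·a = 4r, so r = 0.3536 × a = 198 pm.

198 pm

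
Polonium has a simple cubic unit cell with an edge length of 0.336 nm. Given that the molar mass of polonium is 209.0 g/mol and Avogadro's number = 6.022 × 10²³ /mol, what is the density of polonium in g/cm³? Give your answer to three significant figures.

A simple cubic unit cell contains Z = 1 atom.
Cell volume: a³ = (0.336 nm)³ = (3.360 × 10^-8 cm)³ = 3.793 × 10^-23 cm³.
ρ = Z·M/(N_A·a³) = 1 × 209.0 / (6.022 × 10²³ × 3.793 × 10^-23) = 9.149 g/cm³.

9.15 g/cm³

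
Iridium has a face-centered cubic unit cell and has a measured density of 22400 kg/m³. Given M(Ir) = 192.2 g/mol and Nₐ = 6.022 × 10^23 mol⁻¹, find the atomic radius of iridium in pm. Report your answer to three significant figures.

136 pm

For an FCC cell (Z = 4), a³ = Z·M/(N_A·ρ) = 4 × 192.2 / (6.022 × 10²³ × 22.40) = 5.699 × 10^-23 cm³, so a = 3.848 × 10^-8 cm = 384.8 pm.
Atoms touch along the face diagonal, so √2·a = 4r, so r = 0.3536 × a = 136 pm.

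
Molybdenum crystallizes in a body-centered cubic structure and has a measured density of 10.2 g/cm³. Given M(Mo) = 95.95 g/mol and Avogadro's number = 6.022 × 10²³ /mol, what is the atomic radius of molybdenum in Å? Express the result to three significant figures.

1.36 Å

For a BCC cell (Z = 2), a³ = Z·M/(N_A·ρ) = 2 × 95.95 / (6.022 × 10²³ × 10.20) = 3.124 × 10^-23 cm³, so a = 3.150 × 10^-8 cm = 3.150 Å.
Atoms touch along the body diagonal, so √3·a = 4r, so r = 0.4330 × a = 1.36 Å.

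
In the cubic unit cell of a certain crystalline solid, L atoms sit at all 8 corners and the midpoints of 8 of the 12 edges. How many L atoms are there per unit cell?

Corner atoms are shared by 8 cells (1/8 each), edge atoms by 4 (1/4 each).
Net atoms = 8 × 1/8 + 8 × 1/4 = 1 + 2 = 3.

3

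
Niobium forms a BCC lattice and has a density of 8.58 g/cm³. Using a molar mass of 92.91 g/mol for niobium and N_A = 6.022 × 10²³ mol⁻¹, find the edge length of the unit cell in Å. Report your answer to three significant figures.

3.30 Å

With Z = 2 atoms per BCC cell, a³ = Z·M/(N_A·ρ) = 2 × 92.91 / (6.022 × 10²³ × 8.580 g/cm³) = 3.596 × 10^-23 cm³.
a = (3.596 × 10^-23)^(1/3) = 3.301 × 10^-8 cm = 3.30 Å.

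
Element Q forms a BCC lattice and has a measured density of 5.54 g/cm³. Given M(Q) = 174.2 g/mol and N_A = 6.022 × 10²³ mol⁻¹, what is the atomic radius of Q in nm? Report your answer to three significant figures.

For a BCC cell (Z = 2), a³ = Z·M/(N_A·ρ) = 2 × 174.2 / (6.022 × 10²³ × 5.540) = 1.044 × 10^-22 cm³, so a = 4.709 × 10^-8 cm = 0.4709 nm.
Atoms touch along the body diagonal, so √3·a = 4r, so r = 0.4330 × a = 0.204 nm.

0.204 nm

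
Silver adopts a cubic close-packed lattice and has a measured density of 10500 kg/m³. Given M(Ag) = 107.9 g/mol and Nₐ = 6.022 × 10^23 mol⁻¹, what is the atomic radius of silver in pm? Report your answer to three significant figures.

For an FCC cell (Z = 4), a³ = Z·M/(N_A·ρ) = 4 × 107.9 / (6.022 × 10²³ × 10.50) = 6.826 × 10^-23 cm³, so a = 4.087 × 10^-8 cm = 408.7 pm.
Atoms touch along the face diagonal, so √2·a = 4r, so r = 0.3536 × a = 144 pm.

144 pm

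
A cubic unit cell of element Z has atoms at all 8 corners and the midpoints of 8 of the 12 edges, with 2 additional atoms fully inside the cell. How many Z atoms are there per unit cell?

5

Corner atoms are shared by 8 cells (1/8 each), edge atoms by 4 (1/4 each), interior atoms are unshared.
Net atoms = 8 × 1/8 + 8 × 1/4 + 2 = 1 + 2 + 2 = 5.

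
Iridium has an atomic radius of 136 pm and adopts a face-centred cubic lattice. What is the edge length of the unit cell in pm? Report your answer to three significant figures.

In an FCC lattice, atoms touch along the face diagonal, so √2·a = 4r.
a = 4r/√2 = 4 × 136 / 1.4142 = 385 pm.

385 pm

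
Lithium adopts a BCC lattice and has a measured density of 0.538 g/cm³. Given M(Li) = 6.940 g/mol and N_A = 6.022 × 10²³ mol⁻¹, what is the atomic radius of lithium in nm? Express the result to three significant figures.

0.152 nm

For a BCC cell (Z = 2), a³ = Z·M/(N_A·ρ) = 2 × 6.940 / (6.022 × 10²³ × 0.5380) = 4.284 × 10^-23 cm³, so a = 3.499 × 10^-8 cm = 0.3499 nm.
Atoms touch along the body diagonal, so √3·a = 4r, so r = 0.4330 × a = 0.152 nm.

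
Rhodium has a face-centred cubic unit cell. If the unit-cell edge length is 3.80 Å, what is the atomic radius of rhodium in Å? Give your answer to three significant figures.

In an FCC lattice, atoms touch along the face diagonal, so √2·a = 4r.
r = √2·a/4 = 1.4142 × 3.80 / 4 = 1.34 Å.

1.34 Å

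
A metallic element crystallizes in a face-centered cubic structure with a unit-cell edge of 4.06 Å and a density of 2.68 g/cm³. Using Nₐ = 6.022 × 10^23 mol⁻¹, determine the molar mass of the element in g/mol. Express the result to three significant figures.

An FCC cell has Z = 4 atoms; a = 4.060 × 10^-8 cm.
M = ρ·N_A·a³/Z = 2.68 × 6.022 × 10²³ × 6.692 × 10^-23 / 4 = 27.0 g/mol.

27.0 g/mol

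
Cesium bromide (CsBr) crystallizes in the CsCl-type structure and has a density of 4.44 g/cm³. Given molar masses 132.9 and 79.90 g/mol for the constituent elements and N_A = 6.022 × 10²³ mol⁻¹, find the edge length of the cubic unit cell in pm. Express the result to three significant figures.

M(CsBr) = 212.8 g/mol; Z = 1 formula unit per cell.
a³ = Z·M/(N_A·ρ) = 1 × 212.8 / (6.022 × 10²³ × 4.44) = 7.959 × 10^-23 cm³, so a = 4.301 × 10^-8 cm = 430 pm.

430 pm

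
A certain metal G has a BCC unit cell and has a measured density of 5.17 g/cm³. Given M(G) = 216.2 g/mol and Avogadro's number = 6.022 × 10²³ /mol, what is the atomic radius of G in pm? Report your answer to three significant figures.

224 pm

For a BCC cell (Z = 2), a³ = Z·M/(N_A·ρ) = 2 × 216.2 / (6.022 × 10²³ × 5.170) = 1.389 × 10^-22 cm³, so a = 5.179 × 10^-8 cm = 517.9 pm.
Atoms touch along the body diagonal, so √3·a = 4r, so r = 0.4330 × a = 224 pm.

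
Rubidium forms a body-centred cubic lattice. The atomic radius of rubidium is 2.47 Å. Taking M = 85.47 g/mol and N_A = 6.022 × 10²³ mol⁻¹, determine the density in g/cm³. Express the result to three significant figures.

In a BCC lattice, atoms touch along the body diagonal, so √3·a = 4r, giving a = 5.704 Å = 5.704 × 10^-8 cm.
With Z = 2, ρ = Z·M/(N_A·a³) = 2 × 85.47 / (6.022 × 10²³ × 1.856 × 10^-22) = 1.529 g/cm³.

1.53 g/cm³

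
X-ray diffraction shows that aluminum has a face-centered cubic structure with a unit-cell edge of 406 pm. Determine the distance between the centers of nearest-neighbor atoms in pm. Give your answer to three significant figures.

In an FCC structure, atoms touch along the face diagonal, so √2·a = 4r; the nearest-neighbor distance equals 2r = 0.7071·a.
d = 0.7071 × 406 = 287 pm.

287 pm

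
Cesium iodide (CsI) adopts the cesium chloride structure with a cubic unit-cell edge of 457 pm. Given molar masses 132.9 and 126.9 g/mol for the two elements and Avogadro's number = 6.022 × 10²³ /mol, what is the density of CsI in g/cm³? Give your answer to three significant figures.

The cesium chloride structure contains Z = 1 formula unit per cell; M(CsI) = 132.9 + 126.9 = 259.8 g/mol.
a³ = (4.570 × 10^-8 cm)³ = 9.544 × 10^-23 cm³.
ρ = 1 × 259.8 / (6.022 × 10²³ × 9.544 × 10^-23) = 4.520 g/cm³.

4.52 g/cm³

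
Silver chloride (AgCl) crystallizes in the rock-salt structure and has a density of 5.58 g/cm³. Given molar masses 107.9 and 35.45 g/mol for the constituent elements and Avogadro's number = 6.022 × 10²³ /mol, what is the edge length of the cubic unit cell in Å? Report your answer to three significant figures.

5.55 Å

M(AgCl) = 143.35 g/mol; Z = 4 formula units per cell.
a³ = Z·M/(N_A·ρ) = 4 × 143.35 / (6.022 × 10²³ × 5.58) = 1.706 × 10^-22 cm³, so a = 5.547 × 10^-8 cm = 5.55 Å.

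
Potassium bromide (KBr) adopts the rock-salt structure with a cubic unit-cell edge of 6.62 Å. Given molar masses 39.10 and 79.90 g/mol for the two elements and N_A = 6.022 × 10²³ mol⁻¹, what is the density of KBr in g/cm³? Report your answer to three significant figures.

The rock-salt structure contains Z = 4 formula units per cell; M(KBr) = 39.10 + 79.90 = 119.0 g/mol.
a³ = (6.620 × 10^-8 cm)³ = 2.901 × 10^-22 cm³.
ρ = 4 × 119.0 / (6.022 × 10²³ × 2.901 × 10^-22) = 2.725 g/cm³.

2.72 g/cm³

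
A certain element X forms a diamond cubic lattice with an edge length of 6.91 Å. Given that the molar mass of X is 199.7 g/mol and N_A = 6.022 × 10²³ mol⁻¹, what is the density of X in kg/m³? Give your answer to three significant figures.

A diamond cubic unit cell contains Z = 8 atoms.
Cell volume: a³ = (6.91 Å)³ = (6.910 × 10^-8 cm)³ = 3.299 × 10^-22 cm³.
ρ = Z·M/(N_A·a³) = 8 × 199.7 / (6.022 × 10²³ × 3.299 × 10^-22) = 8.041 g/cm³ = 8040 kg/m³.

8040 kg/m³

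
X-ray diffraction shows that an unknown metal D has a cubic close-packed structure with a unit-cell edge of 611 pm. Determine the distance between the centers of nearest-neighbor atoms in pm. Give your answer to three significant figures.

In an FCC structure, atoms touch along the face diagonal, so √2·a = 4r; the nearest-neighbor distance equals 2r = 0.7071·a.
d = 0.7071 × 611 = 432 pm.

432 pm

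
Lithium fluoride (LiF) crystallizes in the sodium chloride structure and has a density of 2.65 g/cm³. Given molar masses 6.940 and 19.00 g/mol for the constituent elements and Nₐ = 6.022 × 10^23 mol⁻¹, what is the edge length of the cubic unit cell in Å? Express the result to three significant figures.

M(LiF) = 25.94 g/mol; Z = 4 formula units per cell.
a³ = Z·M/(N_A·ρ) = 4 × 25.94 / (6.022 × 10²³ × 2.65) = 6.502 × 10^-23 cm³, so a = 4.021 × 10^-8 cm = 4.02 Å.

4.02 Å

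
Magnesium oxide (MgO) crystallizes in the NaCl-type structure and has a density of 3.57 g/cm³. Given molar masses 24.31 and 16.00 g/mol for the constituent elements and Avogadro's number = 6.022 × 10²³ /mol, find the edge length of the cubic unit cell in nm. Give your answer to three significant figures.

M(MgO) = 40.31 g/mol; Z = 4 formula units per cell.
a³ = Z·M/(N_A·ρ) = 4 × 40.31 / (6.022 × 10²³ × 3.57) = 7.500 × 10^-23 cm³, so a = 4.217 × 10^-8 cm = 0.422 nm.

0.422 nm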